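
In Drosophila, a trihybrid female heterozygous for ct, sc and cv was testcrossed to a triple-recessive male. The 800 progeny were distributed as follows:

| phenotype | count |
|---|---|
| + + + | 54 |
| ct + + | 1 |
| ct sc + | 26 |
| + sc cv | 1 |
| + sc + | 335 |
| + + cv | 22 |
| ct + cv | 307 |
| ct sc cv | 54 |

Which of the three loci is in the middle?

cv

The two most frequent reciprocal classes, + sc + and ct + cv, are the parental types, so the F1 was + sc + / ct + cv.
The two rarest classes, + sc cv and ct + +, are the double crossovers. Comparing them with the parentals, only the cv allele has switched, so cv is the middle locus and the order is ct – cv – sc.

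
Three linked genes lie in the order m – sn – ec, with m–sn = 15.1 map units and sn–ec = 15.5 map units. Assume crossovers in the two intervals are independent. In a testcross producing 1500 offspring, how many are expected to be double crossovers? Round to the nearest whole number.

Map distances give recombination frequencies of 0.151 and 0.155 for the two intervals.
With no interference, expected double-crossover frequency = 0.151 × 0.155 = 0.02340.
Expected number = 0.02340 × 1500 = 35.11 ≈ 35.

35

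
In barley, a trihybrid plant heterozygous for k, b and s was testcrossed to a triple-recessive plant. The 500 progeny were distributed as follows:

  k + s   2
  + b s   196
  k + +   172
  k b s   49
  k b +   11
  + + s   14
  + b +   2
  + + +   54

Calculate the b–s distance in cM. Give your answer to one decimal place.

The two most frequent reciprocal classes, k + + and + b s, are the parental types, so the F1 was k + + / + b s.
The two rarest classes, k + s and + b +, are the double crossovers. Comparing them with the parentals, only the s allele has switched, so s is the middle locus and the order is b – s – k.
Crossovers in the b–s interval produce the single-crossover classes k b + and + + s (11 + 14 = 25) plus the double crossovers (4).
RF(b–s) = (25 + 4) / 500 = 29/500 = 0.0580 → 5.8 cM.

5.8 cM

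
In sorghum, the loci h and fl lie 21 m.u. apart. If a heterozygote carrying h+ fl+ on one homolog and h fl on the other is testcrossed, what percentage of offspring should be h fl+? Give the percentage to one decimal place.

A map distance of 21 m.u. corresponds to a recombination frequency of 0.210.
The F1 is h+ fl+ / h fl, so h fl+ is a recombinant gamete class with expected frequency r/2 = 0.210/2 = 0.1050.
That is 0.1050 = 10.5% of the progeny.

10.5%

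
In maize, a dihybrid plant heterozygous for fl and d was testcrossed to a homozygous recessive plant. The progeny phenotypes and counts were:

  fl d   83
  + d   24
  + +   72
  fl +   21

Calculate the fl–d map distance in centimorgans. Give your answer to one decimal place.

The two most frequent classes, + + (72) and fl d (83), are the parental types, so the F1 was + + / fl d.
The recombinant classes are + d and fl +: 24 + 21 = 45.
Recombination frequency = 45/200 = 0.2250 ≈ 22.5%, i.e. 22.5 centimorgans.

22.5 centimorgans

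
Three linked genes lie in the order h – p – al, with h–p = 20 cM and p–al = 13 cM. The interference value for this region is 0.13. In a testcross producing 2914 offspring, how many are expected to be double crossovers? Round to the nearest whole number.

66

Map distances give recombination frequencies of 0.200 and 0.130 for the two intervals.
With interference 0.13 (so coincidence = 0.87), expected double-crossover frequency = 0.200 × 0.130 × 0.87 = 0.02262.
Expected number = 0.02262 × 2914 = 65.91 ≈ 66.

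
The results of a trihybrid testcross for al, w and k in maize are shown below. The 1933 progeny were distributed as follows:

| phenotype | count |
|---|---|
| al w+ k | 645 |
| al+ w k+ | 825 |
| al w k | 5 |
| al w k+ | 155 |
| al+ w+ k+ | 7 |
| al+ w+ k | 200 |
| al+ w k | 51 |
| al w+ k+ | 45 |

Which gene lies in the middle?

w

The two most frequent reciprocal classes, al w+ k and al+ w k+, are the parental types, so the F1 was al w+ k / al+ w k+.
The two rarest classes, al w k and al+ w+ k+, are the double crossovers. Comparing them with the parentals, only the w allele has switched, so w is the middle locus and the order is al – w – k.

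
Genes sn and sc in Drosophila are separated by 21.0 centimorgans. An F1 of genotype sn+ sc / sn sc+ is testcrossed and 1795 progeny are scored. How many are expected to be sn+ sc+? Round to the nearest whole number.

A map distance of 21.0 centimorgans corresponds to a recombination frequency of 0.210.
The F1 is sn+ sc / sn sc+, so sn+ sc+ is a recombinant gamete class with expected frequency r/2 = 0.210/2 = 0.1050.
Expected number = 0.1050 × 1795 = 188.47 ≈ 188.

188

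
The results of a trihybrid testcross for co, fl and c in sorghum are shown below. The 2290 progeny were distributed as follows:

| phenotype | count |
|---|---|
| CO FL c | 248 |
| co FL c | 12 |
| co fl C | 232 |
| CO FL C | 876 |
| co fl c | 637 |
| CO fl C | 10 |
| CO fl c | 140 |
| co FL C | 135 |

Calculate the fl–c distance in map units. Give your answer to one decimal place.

The two most frequent reciprocal classes, co fl c and CO FL C, are the parental types, so the F1 was co fl c / CO FL C.
The two rarest classes, co FL c and CO fl C, are the double crossovers. Comparing them with the parentals, only the fl allele has switched, so fl is the middle locus and the order is c – fl – co.
Crossovers in the c–fl interval produce the single-crossover classes co fl C and CO FL c (232 + 248 = 480) plus the double crossovers (22).
RF(c–fl) = (480 + 22) / 2290 = 502/2290 = 0.2192 → 21.9 map units.

21.9 map units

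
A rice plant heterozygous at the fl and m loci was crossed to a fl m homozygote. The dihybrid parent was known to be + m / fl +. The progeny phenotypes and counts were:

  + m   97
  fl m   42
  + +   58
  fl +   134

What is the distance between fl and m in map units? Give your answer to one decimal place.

The recombinant classes are + + and fl m: 58 + 42 = 100.
Recombination frequency = 100/331 = 0.3021 ≈ 30.2%, i.e. 30.2 map units.

30.2 map units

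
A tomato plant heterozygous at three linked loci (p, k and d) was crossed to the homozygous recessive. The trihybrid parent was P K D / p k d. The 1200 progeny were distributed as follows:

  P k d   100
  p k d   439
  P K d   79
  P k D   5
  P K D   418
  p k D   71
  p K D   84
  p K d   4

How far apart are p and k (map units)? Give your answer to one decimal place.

The two rarest classes, P k D and p K d, are the double crossovers. Comparing them with the parentals, only the k allele has switched, so k is the middle locus and the order is d – k – p.
Crossovers in the k–p interval produce the single-crossover classes p K D and P k d (84 + 100 = 184) plus the double crossovers (9).
RF(k–p) = (184 + 9) / 1200 = 193/1200 = 0.1608 → 16.1 map units.

16.1 map units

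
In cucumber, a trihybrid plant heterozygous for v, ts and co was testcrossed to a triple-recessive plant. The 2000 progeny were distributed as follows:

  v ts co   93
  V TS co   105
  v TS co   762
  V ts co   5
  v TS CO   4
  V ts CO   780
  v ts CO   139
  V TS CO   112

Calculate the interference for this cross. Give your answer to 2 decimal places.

The two most frequent reciprocal classes, V ts CO and v TS co, are the parental types, so the F1 was V ts CO / v TS co.
The two rarest classes, V ts co and v TS CO, are the double crossovers. Comparing them with the parentals, only the co allele has switched, so co is the middle locus and the order is v – co – ts.
v–co: (244 + 9)/2000 = 0.1265; co–ts: (205 + 9)/2000 = 0.1070.
Expected DCO frequency = 0.1265 × 0.1070 ≈ 0.01354; observed = 9/2000 ≈ 0.00450.
Coefficient of coincidence = 0.00450/0.01354 ≈ 0.33; interference = 1 − 0.33 = 0.67.

0.67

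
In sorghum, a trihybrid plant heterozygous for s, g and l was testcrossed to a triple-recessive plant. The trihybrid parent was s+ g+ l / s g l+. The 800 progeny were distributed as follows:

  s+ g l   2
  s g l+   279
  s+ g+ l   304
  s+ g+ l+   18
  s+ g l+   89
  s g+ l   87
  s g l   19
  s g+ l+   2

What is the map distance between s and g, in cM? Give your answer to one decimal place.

22.5 cM

The two rarest classes, s+ g l and s g+ l+, are the double crossovers. Comparing them with the parentals, only the g allele has switched, so g is the middle locus and the order is s – g – l.
Crossovers in the s–g interval produce the single-crossover classes s g+ l and s+ g l+ (87 + 89 = 176) plus the double crossovers (4).
RF(s–g) = (176 + 4) / 800 = 180/800 = 0.2250 → 22.5 cM.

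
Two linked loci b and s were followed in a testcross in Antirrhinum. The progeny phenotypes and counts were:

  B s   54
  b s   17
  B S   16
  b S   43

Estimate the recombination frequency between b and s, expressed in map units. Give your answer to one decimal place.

The two most frequent classes, B s (54) and b S (43), are the parental types, so the F1 was B s / b S.
The recombinant classes are B S and b s: 16 + 17 = 33.
Recombination frequency = 33/130 = 0.2538 ≈ 25.4%, i.e. 25.4 map units.

25.4 map units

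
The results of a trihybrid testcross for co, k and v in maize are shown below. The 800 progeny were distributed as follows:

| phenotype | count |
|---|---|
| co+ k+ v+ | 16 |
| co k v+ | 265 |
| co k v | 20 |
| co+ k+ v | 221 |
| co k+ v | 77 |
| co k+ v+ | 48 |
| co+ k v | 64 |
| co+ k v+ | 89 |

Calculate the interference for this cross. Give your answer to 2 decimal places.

0.04

The two most frequent reciprocal classes, co+ k+ v and co k v+, are the parental types, so the F1 was co+ k+ v / co k v+.
The two rarest classes, co+ k+ v+ and co k v, are the double crossovers. Comparing them with the parentals, only the v allele has switched, so v is the middle locus and the order is co – v – k.
co–v: (166 + 36)/800 = 0.2525; v–k: (112 + 36)/800 = 0.1850.
Expected DCO frequency = 0.2525 × 0.1850 ≈ 0.04671; observed = 36/800 ≈ 0.04500.
Coefficient of coincidence = 0.04500/0.04671 ≈ 0.96; interference = 1 − 0.96 = 0.04.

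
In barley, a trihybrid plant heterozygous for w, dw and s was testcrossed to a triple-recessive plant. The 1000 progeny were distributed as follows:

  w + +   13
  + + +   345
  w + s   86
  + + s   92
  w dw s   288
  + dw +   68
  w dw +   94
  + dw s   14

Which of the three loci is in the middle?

w

The two most frequent reciprocal classes, + + + and w dw s, are the parental types, so the F1 was + + + / w dw s.
The two rarest classes, w + + and + dw s, are the double crossovers. Comparing them with the parentals, only the w allele has switched, so w is the middle locus and the order is dw – w – s.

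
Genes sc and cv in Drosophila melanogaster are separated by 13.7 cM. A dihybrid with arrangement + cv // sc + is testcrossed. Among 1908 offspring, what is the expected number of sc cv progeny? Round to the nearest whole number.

131

A map distance of 13.7 cM corresponds to a recombination frequency of 0.137.
The F1 is + cv / sc +, so sc cv is a recombinant gamete class with expected frequency r/2 = 0.137/2 = 0.0685.
Expected number = 0.0685 × 1908 = 130.70 ≈ 131.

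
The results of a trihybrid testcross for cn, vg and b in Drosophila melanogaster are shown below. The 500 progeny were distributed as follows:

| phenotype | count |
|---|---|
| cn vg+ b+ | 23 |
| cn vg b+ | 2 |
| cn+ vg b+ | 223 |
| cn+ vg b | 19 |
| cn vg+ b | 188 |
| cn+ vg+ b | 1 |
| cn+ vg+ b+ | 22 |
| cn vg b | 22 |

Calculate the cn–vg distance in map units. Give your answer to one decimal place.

9.4 map units

The two most frequent reciprocal classes, cn+ vg b+ and cn vg+ b, are the parental types, so the F1 was cn+ vg b+ / cn vg+ b.
The two rarest classes, cn vg b+ and cn+ vg+ b, are the double crossovers. Comparing them with the parentals, only the cn allele has switched, so cn is the middle locus and the order is b – cn – vg.
Crossovers in the cn–vg interval produce the single-crossover classes cn+ vg+ b+ and cn vg b (22 + 22 = 44) plus the double crossovers (3).
RF(cn–vg) = (44 + 3) / 500 = 47/500 = 0.0940 → 9.4 map units.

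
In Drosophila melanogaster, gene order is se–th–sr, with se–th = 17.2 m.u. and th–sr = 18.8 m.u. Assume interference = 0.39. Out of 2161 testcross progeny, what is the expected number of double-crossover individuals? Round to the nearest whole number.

43

Map distances give recombination frequencies of 0.172 and 0.188 for the two intervals.
With interference 0.39 (so coincidence = 0.61), expected double-crossover frequency = 0.172 × 0.188 × 0.61 = 0.01972.
Expected number = 0.01972 × 2161 = 42.63 ≈ 43.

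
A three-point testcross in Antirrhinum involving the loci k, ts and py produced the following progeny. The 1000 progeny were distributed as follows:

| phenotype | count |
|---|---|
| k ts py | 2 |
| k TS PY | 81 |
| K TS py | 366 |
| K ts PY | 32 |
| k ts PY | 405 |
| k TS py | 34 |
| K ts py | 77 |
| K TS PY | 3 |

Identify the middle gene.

py

The two most frequent reciprocal classes, K TS py and k ts PY, are the parental types, so the F1 was K TS py / k ts PY.
The two rarest classes, K TS PY and k ts py, are the double crossovers. Comparing them with the parentals, only the py allele has switched, so py is the middle locus and the order is k – py – ts.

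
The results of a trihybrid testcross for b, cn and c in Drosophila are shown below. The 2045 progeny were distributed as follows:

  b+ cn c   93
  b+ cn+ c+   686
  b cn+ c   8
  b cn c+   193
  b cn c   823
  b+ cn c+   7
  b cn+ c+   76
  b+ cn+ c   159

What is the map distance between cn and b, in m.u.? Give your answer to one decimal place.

9.0 m.u.

The two most frequent reciprocal classes, b cn c and b+ cn+ c+, are the parental types, so the F1 was b cn c / b+ cn+ c+.
The two rarest classes, b cn+ c and b+ cn c+, are the double crossovers. Comparing them with the parentals, only the cn allele has switched, so cn is the middle locus and the order is c – cn – b.
Crossovers in the cn–b interval produce the single-crossover classes b+ cn c and b cn+ c+ (93 + 76 = 169) plus the double crossovers (15).
RF(cn–b) = (169 + 15) / 2045 = 184/2045 = 0.0900 → 9.0 m.u.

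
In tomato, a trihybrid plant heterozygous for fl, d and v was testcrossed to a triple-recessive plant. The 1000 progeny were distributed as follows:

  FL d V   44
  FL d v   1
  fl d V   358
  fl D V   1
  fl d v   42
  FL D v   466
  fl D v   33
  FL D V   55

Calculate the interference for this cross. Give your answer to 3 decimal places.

The two most frequent reciprocal classes, fl d V and FL D v, are the parental types, so the F1 was fl d V / FL D v.
The two rarest classes, fl D V and FL d v, are the double crossovers. Comparing them with the parentals, only the d allele has switched, so d is the middle locus and the order is v – d – fl.
v–d: (97 + 2)/1000 = 0.0990; d–fl: (77 + 2)/1000 = 0.0790.
Expected DCO frequency = 0.0990 × 0.0790 ≈ 0.00782; observed = 2/1000 ≈ 0.00200.
Coefficient of coincidence = 0.00200/0.00782 ≈ 0.256; interference = 1 − 0.256 = 0.744.

0.744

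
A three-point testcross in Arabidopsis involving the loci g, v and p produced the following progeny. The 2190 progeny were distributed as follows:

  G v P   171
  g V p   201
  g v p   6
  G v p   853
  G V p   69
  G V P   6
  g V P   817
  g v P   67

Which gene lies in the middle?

g

The two most frequent reciprocal classes, G v p and g V P, are the parental types, so the F1 was G v p / g V P.
The two rarest classes, g v p and G V P, are the double crossovers. Comparing them with the parentals, only the g allele has switched, so g is the middle locus and the order is v – g – p.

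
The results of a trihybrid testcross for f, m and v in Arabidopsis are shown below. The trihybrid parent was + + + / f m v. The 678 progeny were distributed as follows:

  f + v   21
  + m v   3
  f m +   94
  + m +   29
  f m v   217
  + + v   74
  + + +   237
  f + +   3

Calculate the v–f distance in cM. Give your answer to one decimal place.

The two rarest classes, f + + and + m v, are the double crossovers. Comparing them with the parentals, only the f allele has switched, so f is the middle locus and the order is v – f – m.
Crossovers in the v–f interval produce the single-crossover classes + + v and f m + (74 + 94 = 168) plus the double crossovers (6).
RF(v–f) = (168 + 6) / 678 = 174/678 = 0.2566 → 25.7 cM.

25.7 cM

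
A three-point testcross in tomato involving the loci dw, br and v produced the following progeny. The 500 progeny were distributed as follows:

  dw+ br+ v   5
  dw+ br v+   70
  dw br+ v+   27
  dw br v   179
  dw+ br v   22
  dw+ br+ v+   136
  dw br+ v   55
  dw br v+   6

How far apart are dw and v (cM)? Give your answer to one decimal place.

The two most frequent reciprocal classes, dw+ br+ v+ and dw br v, are the parental types, so the F1 was dw+ br+ v+ / dw br v.
The two rarest classes, dw+ br+ v and dw br v+, are the double crossovers. Comparing them with the parentals, only the v allele has switched, so v is the middle locus and the order is br – v – dw.
Crossovers in the v–dw interval produce the single-crossover classes dw br+ v+ and dw+ br v (27 + 22 = 49) plus the double crossovers (11).
RF(v–dw) = (49 + 11) / 500 = 60/500 = 0.1200 → 12.0 cM.

12.0 cM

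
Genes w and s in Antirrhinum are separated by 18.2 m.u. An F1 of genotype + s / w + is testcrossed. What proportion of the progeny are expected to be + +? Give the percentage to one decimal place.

9.1%

A map distance of 18.2 m.u. corresponds to a recombination frequency of 0.182.
The F1 is + s / w +, so + + is a recombinant gamete class with expected frequency r/2 = 0.182/2 = 0.0910.
That is 0.0910 = 9.1% of the progeny.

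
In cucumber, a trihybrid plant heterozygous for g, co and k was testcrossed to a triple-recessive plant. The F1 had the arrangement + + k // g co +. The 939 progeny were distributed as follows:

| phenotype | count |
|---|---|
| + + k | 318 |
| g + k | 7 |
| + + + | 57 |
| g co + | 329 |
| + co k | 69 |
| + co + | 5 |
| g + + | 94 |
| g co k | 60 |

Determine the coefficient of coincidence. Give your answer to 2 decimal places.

The two rarest classes, g + k and + co +, are the double crossovers. Comparing them with the parentals, only the g allele has switched, so g is the middle locus and the order is co – g – k.
co–g: (163 + 12)/939 = 0.1864; g–k: (117 + 12)/939 = 0.1374.
Expected DCO frequency = 0.1864 × 0.1374 ≈ 0.02561; observed = 12/939 ≈ 0.01278.
Coefficient of coincidence = 0.01278/0.02561 ≈ 0.50.

0.50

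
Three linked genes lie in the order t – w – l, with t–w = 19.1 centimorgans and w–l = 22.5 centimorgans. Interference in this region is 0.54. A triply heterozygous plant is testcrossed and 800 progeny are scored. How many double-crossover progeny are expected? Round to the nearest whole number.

Map distances give recombination frequencies of 0.191 and 0.225 for the two intervals.
With interference 0.54 (so coincidence = 0.46), expected double-crossover frequency = 0.191 × 0.225 × 0.46 = 0.01977.
Expected number = 0.01977 × 800 = 15.81 ≈ 16.

16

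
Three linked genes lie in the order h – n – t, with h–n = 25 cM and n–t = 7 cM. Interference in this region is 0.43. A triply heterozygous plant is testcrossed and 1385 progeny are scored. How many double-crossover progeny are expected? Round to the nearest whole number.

14

Map distances give recombination frequencies of 0.250 and 0.070 for the two intervals.
With interference 0.43 (so coincidence = 0.57), expected double-crossover frequency = 0.250 × 0.070 × 0.57 = 0.00998.
Expected number = 0.00998 × 1385 = 13.82 ≈ 14.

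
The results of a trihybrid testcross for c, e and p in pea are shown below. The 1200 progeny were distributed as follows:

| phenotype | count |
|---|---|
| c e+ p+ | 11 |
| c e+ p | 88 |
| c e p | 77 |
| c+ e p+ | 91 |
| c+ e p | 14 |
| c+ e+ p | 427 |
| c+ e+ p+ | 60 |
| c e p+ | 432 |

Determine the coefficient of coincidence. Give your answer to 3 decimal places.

The two most frequent reciprocal classes, c e p+ and c+ e+ p, are the parental types, so the F1 was c e p+ / c+ e+ p.
The two rarest classes, c e+ p+ and c+ e p, are the double crossovers. Comparing them with the parentals, only the e allele has switched, so e is the middle locus and the order is c – e – p.
c–e: (179 + 25)/1200 = 0.1700; e–p: (137 + 25)/1200 = 0.1350.
Expected DCO frequency = 0.1700 × 0.1350 ≈ 0.02295; observed = 25/1200 ≈ 0.02083.
Coefficient of coincidence = 0.02083/0.02295 ≈ 0.908.

0.908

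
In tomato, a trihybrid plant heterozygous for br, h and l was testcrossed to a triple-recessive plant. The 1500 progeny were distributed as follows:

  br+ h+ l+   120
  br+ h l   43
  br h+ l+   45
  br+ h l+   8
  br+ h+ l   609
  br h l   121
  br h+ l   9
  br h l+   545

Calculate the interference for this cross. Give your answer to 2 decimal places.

0.06

The two most frequent reciprocal classes, br+ h+ l and br h l+, are the parental types, so the F1 was br+ h+ l / br h l+.
The two rarest classes, br h+ l and br+ h l+, are the double crossovers. Comparing them with the parentals, only the br allele has switched, so br is the middle locus and the order is h – br – l.
h–br: (88 + 17)/1500 = 0.0700; br–l: (241 + 17)/1500 = 0.1720.
Expected DCO frequency = 0.0700 × 0.1720 ≈ 0.01204; observed = 17/1500 ≈ 0.01133.
Coefficient of coincidence = 0.01133/0.01204 ≈ 0.94; interference = 1 − 0.94 = 0.06.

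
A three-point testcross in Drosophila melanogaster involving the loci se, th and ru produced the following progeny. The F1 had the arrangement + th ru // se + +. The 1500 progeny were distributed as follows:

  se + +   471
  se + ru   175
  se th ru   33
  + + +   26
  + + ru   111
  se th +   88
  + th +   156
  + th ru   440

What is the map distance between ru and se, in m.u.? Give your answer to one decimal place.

26.0 m.u.

The two rarest classes, se th ru and + + +, are the double crossovers. Comparing them with the parentals, only the se allele has switched, so se is the middle locus and the order is ru – se – th.
Crossovers in the ru–se interval produce the single-crossover classes + th + and se + ru (156 + 175 = 331) plus the double crossovers (59).
RF(ru–se) = (331 + 59) / 1500 = 390/1500 = 0.2600 → 26.0 m.u.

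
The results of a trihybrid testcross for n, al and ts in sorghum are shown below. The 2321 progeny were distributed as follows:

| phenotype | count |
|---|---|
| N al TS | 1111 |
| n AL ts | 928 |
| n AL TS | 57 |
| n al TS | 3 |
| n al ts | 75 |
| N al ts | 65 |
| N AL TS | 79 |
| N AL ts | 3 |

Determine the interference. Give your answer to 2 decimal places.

The two most frequent reciprocal classes, n AL ts and N al TS, are the parental types, so the F1 was n AL ts / N al TS.
The two rarest classes, N AL ts and n al TS, are the double crossovers. Comparing them with the parentals, only the n allele has switched, so n is the middle locus and the order is ts – n – al.
ts–n: (122 + 6)/2321 = 0.0551; n–al: (154 + 6)/2321 = 0.0689.
Expected DCO frequency = 0.0551 × 0.0689 ≈ 0.00380; observed = 6/2321 ≈ 0.00259.
Coefficient of coincidence = 0.00259/0.00380 ≈ 0.68; interference = 1 − 0.68 = 0.32.

0.32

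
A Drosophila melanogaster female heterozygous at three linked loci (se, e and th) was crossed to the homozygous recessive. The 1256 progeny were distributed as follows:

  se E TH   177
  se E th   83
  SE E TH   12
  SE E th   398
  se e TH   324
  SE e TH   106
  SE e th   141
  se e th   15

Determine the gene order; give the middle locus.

th

The two most frequent reciprocal classes, SE E th and se e TH, are the parental types, so the F1 was SE E th / se e TH.
The two rarest classes, SE E TH and se e th, are the double crossovers. Comparing them with the parentals, only the th allele has switched, so th is the middle locus and the order is se – th – e.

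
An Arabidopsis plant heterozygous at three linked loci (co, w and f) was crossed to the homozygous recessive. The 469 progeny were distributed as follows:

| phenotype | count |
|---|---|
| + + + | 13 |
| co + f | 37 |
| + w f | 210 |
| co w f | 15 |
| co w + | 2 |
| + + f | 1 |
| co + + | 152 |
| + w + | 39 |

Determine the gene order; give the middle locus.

w

The two most frequent reciprocal classes, co + + and + w f, are the parental types, so the F1 was co + + / + w f.
The two rarest classes, co w + and + + f, are the double crossovers. Comparing them with the parentals, only the w allele has switched, so w is the middle locus and the order is f – w – co.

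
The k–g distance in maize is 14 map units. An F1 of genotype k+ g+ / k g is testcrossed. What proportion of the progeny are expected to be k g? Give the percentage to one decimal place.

43.0%

A map distance of 14 map units corresponds to a recombination frequency of 0.140.
The F1 is k+ g+ / k g, so k g is a parental gamete class with expected frequency (1 − r)/2 = 0.860/2 = 0.4300.
That is 0.4300 = 43.0% of the progeny.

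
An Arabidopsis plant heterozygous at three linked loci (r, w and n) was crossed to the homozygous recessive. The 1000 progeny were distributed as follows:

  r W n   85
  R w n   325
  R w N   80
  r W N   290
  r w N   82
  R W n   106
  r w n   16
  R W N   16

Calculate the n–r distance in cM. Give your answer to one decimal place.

19.7 cM

The two most frequent reciprocal classes, R w n and r W N, are the parental types, so the F1 was R w n / r W N.
The two rarest classes, r w n and R W N, are the double crossovers. Comparing them with the parentals, only the r allele has switched, so r is the middle locus and the order is w – r – n.
Crossovers in the r–n interval produce the single-crossover classes R w N and r W n (80 + 85 = 165) plus the double crossovers (32).
RF(r–n) = (165 + 32) / 1000 = 197/1000 = 0.1970 → 19.7 cM.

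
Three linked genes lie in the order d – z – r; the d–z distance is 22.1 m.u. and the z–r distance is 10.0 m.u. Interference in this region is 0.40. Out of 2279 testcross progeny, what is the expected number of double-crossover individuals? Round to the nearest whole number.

30

Map distances give recombination frequencies of 0.221 and 0.100 for the two intervals.
With interference 0.40 (so coincidence = 0.60), expected double-crossover frequency = 0.221 × 0.100 × 0.60 = 0.01326.
Expected number = 0.01326 × 2279 = 30.22 ≈ 30.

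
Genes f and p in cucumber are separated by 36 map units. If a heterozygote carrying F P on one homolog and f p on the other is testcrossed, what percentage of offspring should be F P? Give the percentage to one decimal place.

A map distance of 36 map units corresponds to a recombination frequency of 0.360.
The F1 is F P / f p, so F P is a parental gamete class with expected frequency (1 − r)/2 = 0.640/2 = 0.3200.
That is 0.3200 = 32.0% of the progeny.

32.0%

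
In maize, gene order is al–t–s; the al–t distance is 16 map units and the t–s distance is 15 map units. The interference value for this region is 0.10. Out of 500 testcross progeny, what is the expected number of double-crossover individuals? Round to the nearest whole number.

Map distances give recombination frequencies of 0.160 and 0.150 for the two intervals.
With interference 0.10 (so coincidence = 0.90), expected double-crossover frequency = 0.160 × 0.150 × 0.90 = 0.02160.
Expected number = 0.02160 × 500 = 10.80 ≈ 11.

11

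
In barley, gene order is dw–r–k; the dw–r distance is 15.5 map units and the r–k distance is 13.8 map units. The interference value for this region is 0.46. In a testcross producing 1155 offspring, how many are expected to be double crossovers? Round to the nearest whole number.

13

Map distances give recombination frequencies of 0.155 and 0.138 for the two intervals.
With interference 0.46 (so coincidence = 0.54), expected double-crossover frequency = 0.155 × 0.138 × 0.54 = 0.01155.
Expected number = 0.01155 × 1155 = 13.34 ≈ 13.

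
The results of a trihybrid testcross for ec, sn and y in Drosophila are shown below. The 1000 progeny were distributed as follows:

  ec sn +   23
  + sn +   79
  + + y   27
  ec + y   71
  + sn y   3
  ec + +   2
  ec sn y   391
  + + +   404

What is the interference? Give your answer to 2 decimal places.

The two most frequent reciprocal classes, + + + and ec sn y, are the parental types, so the F1 was + + + / ec sn y.
The two rarest classes, ec + + and + sn y, are the double crossovers. Comparing them with the parentals, only the ec allele has switched, so ec is the middle locus and the order is y – ec – sn.
y–ec: (50 + 5)/1000 = 0.0550; ec–sn: (150 + 5)/1000 = 0.1550.
Expected DCO frequency = 0.0550 × 0.1550 ≈ 0.00852; observed = 5/1000 ≈ 0.00500.
Coefficient of coincidence = 0.00500/0.00852 ≈ 0.59; interference = 1 − 0.59 = 0.41.

0.41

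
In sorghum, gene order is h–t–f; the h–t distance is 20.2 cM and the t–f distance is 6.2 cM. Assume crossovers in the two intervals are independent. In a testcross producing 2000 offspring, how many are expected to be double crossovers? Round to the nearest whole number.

Map distances give recombination frequencies of 0.202 and 0.062 for the two intervals.
With no interference, expected double-crossover frequency = 0.202 × 0.062 = 0.01252.
Expected number = 0.01252 × 2000 = 25.05 ≈ 25.

25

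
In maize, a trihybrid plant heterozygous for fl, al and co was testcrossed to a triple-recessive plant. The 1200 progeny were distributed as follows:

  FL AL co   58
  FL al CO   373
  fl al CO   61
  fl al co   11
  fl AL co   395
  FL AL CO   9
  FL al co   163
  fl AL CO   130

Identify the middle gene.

The two most frequent reciprocal classes, FL al CO and fl AL co, are the parental types, so the F1 was FL al CO / fl AL co.
The two rarest classes, FL AL CO and fl al co, are the double crossovers. Comparing them with the parentals, only the al allele has switched, so al is the middle locus and the order is fl – al – co.

al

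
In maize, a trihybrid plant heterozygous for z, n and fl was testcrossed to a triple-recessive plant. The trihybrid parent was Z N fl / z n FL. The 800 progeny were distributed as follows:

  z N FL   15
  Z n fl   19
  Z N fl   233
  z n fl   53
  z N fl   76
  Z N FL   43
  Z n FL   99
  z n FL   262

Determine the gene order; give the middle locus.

The two rarest classes, Z n fl and z N FL, are the double crossovers. Comparing them with the parentals, only the n allele has switched, so n is the middle locus and the order is z – n – fl.

n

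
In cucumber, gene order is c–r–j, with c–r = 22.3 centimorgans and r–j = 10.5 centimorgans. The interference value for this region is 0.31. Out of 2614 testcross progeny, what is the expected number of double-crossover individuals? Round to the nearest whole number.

Map distances give recombination frequencies of 0.223 and 0.105 for the two intervals.
With interference 0.31 (so coincidence = 0.69), expected double-crossover frequency = 0.223 × 0.105 × 0.69 = 0.01616.
Expected number = 0.01616 × 2614 = 42.23 ≈ 42.

42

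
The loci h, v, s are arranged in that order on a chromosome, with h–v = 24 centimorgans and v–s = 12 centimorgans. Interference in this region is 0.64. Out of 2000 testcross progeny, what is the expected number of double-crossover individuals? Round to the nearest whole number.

Map distances give recombination frequencies of 0.240 and 0.120 for the two intervals.
With interference 0.64 (so coincidence = 0.36), expected double-crossover frequency = 0.240 × 0.120 × 0.36 = 0.01037.
Expected number = 0.01037 × 2000 = 20.74 ≈ 21.

21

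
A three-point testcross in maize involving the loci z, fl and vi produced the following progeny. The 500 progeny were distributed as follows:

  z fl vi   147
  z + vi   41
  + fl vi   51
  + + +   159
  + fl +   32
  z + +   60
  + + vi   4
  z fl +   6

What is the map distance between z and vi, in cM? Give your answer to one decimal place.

The two most frequent reciprocal classes, + + + and z fl vi, are the parental types, so the F1 was + + + / z fl vi.
The two rarest classes, + + vi and z fl +, are the double crossovers. Comparing them with the parentals, only the vi allele has switched, so vi is the middle locus and the order is fl – vi – z.
Crossovers in the vi–z interval produce the single-crossover classes z + + and + fl vi (60 + 51 = 111) plus the double crossovers (10).
RF(vi–z) = (111 + 10) / 500 = 121/500 = 0.2420 → 24.2 cM.

24.2 cM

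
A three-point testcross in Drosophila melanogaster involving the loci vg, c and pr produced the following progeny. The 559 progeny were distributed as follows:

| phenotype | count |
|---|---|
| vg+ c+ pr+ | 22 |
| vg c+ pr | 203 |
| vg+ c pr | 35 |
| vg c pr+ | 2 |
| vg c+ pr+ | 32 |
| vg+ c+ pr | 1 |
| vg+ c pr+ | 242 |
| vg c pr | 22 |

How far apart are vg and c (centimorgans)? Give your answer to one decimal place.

8.4 centimorgans

The two most frequent reciprocal classes, vg c+ pr and vg+ c pr+, are the parental types, so the F1 was vg c+ pr / vg+ c pr+.
The two rarest classes, vg+ c+ pr and vg c pr+, are the double crossovers. Comparing them with the parentals, only the vg allele has switched, so vg is the middle locus and the order is pr – vg – c.
Crossovers in the vg–c interval produce the single-crossover classes vg c pr and vg+ c+ pr+ (22 + 22 = 44) plus the double crossovers (3).
RF(vg–c) = (44 + 3) / 559 = 47/559 = 0.0841 → 8.4 centimorgans.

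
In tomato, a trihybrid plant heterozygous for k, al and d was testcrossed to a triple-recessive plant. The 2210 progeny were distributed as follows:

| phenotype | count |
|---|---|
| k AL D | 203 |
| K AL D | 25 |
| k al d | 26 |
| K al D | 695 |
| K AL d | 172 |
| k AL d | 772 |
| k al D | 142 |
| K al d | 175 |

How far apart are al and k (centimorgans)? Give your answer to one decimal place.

The two most frequent reciprocal classes, K al D and k AL d, are the parental types, so the F1 was K al D / k AL d.
The two rarest classes, K AL D and k al d, are the double crossovers. Comparing them with the parentals, only the al allele has switched, so al is the middle locus and the order is k – al – d.
Crossovers in the k–al interval produce the single-crossover classes k al D and K AL d (142 + 172 = 314) plus the double crossovers (51).
RF(k–al) = (314 + 51) / 2210 = 365/2210 = 0.1652 → 16.5 centimorgans.

16.5 centimorgans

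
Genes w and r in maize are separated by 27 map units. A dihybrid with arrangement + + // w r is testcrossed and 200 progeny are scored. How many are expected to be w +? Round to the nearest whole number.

27

A map distance of 27 map units corresponds to a recombination frequency of 0.270.
The F1 is + + / w r, so w + is a recombinant gamete class with expected frequency r/2 = 0.270/2 = 0.1350.
Expected number = 0.1350 × 200 = 27.00 ≈ 27.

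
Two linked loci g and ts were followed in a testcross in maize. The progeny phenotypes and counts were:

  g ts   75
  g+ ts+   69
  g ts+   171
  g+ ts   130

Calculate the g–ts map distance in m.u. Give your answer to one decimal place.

32.4 m.u.

The two most frequent classes, g+ ts (130) and g ts+ (171), are the parental types, so the F1 was g+ ts / g ts+.
The recombinant classes are g+ ts+ and g ts: 69 + 75 = 144.
Recombination frequency = 144/445 = 0.3236 ≈ 32.4%, i.e. 32.4 m.u.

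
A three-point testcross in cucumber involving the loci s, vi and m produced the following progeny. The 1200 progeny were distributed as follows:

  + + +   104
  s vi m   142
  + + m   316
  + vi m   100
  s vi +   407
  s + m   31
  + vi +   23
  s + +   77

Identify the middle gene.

The two most frequent reciprocal classes, + + m and s vi +, are the parental types, so the F1 was + + m / s vi +.
The two rarest classes, s + m and + vi +, are the double crossovers. Comparing them with the parentals, only the s allele has switched, so s is the middle locus and the order is vi – s – m.

s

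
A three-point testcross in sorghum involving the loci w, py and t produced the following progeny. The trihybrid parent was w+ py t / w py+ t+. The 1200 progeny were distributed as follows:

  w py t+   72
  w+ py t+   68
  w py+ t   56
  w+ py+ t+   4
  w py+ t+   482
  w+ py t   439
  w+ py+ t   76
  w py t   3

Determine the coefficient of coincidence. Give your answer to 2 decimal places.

0.41

The two rarest classes, w py t and w+ py+ t+, are the double crossovers. Comparing them with the parentals, only the w allele has switched, so w is the middle locus and the order is t – w – py.
t–w: (124 + 7)/1200 = 0.1092; w–py: (148 + 7)/1200 = 0.1292.
Expected DCO frequency = 0.1092 × 0.1292 ≈ 0.01411; observed = 7/1200 ≈ 0.00583.
Coefficient of coincidence = 0.00583/0.01411 ≈ 0.41.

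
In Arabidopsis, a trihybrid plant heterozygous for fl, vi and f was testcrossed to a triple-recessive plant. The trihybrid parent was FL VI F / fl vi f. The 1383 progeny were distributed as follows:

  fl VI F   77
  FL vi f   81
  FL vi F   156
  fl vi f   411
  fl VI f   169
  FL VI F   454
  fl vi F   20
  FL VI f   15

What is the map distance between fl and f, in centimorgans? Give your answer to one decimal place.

14.0 centimorgans

The two rarest classes, FL VI f and fl vi F, are the double crossovers. Comparing them with the parentals, only the f allele has switched, so f is the middle locus and the order is vi – f – fl.
Crossovers in the f–fl interval produce the single-crossover classes fl VI F and FL vi f (77 + 81 = 158) plus the double crossovers (35).
RF(f–fl) = (158 + 35) / 1383 = 193/1383 = 0.1396 → 14.0 centimorgans.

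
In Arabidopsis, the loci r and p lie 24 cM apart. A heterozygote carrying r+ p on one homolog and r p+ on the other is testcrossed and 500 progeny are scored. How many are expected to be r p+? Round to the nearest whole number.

A map distance of 24 cM corresponds to a recombination frequency of 0.240.
The F1 is r+ p / r p+, so r p+ is a parental gamete class with expected frequency (1 − r)/2 = 0.760/2 = 0.3800.
Expected number = 0.3800 × 500 = 190.00 ≈ 190.

190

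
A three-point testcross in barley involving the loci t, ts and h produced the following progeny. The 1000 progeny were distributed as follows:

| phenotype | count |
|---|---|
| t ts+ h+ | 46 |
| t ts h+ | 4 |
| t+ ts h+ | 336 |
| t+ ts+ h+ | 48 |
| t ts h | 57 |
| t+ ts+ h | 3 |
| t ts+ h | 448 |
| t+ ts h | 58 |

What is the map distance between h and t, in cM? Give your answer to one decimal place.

The two most frequent reciprocal classes, t+ ts h+ and t ts+ h, are the parental types, so the F1 was t+ ts h+ / t ts+ h.
The two rarest classes, t ts h+ and t+ ts+ h, are the double crossovers. Comparing them with the parentals, only the t allele has switched, so t is the middle locus and the order is h – t – ts.
Crossovers in the h–t interval produce the single-crossover classes t+ ts h and t ts+ h+ (58 + 46 = 104) plus the double crossovers (7).
RF(h–t) = (104 + 7) / 1000 = 111/1000 = 0.1110 → 11.1 cM.

11.1 cM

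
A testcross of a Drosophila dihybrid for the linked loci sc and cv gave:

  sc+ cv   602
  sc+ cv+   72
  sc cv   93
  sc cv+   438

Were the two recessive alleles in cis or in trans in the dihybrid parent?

The two most frequent classes are sc+ cv (602) and sc cv+ (438); these are the parental (non-recombinant) types.
So the F1 carried sc+ cv on one chromosome and sc cv+ on the other — the recessive alleles are on opposite chromosomes (trans / repulsion).

trans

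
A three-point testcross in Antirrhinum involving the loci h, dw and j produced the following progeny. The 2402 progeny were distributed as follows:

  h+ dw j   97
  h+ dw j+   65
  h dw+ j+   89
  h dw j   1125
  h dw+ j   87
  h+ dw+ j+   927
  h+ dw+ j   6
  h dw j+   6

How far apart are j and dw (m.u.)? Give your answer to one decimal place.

The two most frequent reciprocal classes, h+ dw+ j+ and h dw j, are the parental types, so the F1 was h+ dw+ j+ / h dw j.
The two rarest classes, h+ dw+ j and h dw j+, are the double crossovers. Comparing them with the parentals, only the j allele has switched, so j is the middle locus and the order is dw – j – h.
Crossovers in the dw–j interval produce the single-crossover classes h+ dw j+ and h dw+ j (65 + 87 = 152) plus the double crossovers (12).
RF(dw–j) = (152 + 12) / 2402 = 164/2402 = 0.0683 → 6.8 m.u.

6.8 m.u.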